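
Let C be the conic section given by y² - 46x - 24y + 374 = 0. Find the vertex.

(5, 12)

Only y is squared. Complete the square in y: (y - 12)² = 46(x - 5).
Vertex (5, 12); 4p = 46 so p = 23/2. Opens right.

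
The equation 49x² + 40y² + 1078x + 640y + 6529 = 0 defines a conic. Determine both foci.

Group the x- and y-terms: 49(x² + 22x) + 40(y² + 16y) = -6529
Complete the square in x and y: 49(x + 11)² + 40(y + 8)² = -6529 + 5929 + 2560 = 1960
Divide by 1960: (x + 11)²/40 + (y + 8)²/49 = 1
Ellipse, center (-11, -8), major axis vertical; a² = 49, b² = 40.
c² = a² - b² = 49 - 40 = 9, so c = 3.
Foci lie on the vertical axis through the center: (h, k ± c).

(-11, -11) and (-11, -5)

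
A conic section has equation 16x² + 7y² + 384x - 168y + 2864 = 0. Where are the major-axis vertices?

(-12, 4) and (-12, 20)

Group the x- and y-terms: 16(x² + 24x) + 7(y² - 24y) = -2864
Complete the square in x and y: 16(x + 12)² + 7(y - 12)² = -2864 + 2304 + 1008 = 448
Divide by 448: (x + 12)²/28 + (y - 12)²/64 = 1
Ellipse, center (-12, 12), major axis vertical; a² = 64, b² = 28.
a = 8. Vertices at (h, k ± a).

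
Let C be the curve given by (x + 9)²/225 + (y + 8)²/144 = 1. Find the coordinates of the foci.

(-18, -8) and (0, -8)

Center (-9, -8). The larger denominator 225 sits under the x-term, so the major axis is horizontal; a² = 225, b² = 144.
c² = a² - b² = 225 - 144 = 81, so c = 9.
Foci lie on the horizontal axis through the center: (h ± c, k).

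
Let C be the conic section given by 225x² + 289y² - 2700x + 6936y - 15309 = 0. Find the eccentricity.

Rearranging, 225(x² - 12x) + 289(y² + 24y) = 15309.
225(x - 6)² + 289(y + 12)² = 15309 + 8100 + 41616 = 65025
Divide by 65025: (x - 6)²/289 + (y + 12)²/225 = 1
Ellipse, center (6, -12), major axis horizontal; a² = 289, b² = 225.
c² = a² - b² = 64, so c = 8.
e = c/a = 8/17.

e = 8/17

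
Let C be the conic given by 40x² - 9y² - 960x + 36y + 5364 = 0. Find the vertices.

(9, 2) and (15, 2)

Group the x- and y-terms: 40(x² - 24x) -9(y² - 4y) = -5364
Complete the square in x and y: 40(x - 12)² -9(y - 2)² = -5364 + 5760 - 36 = 360
Divide by 360: (x - 12)²/9 - (y - 2)²/40 = 1
Hyperbola, center (12, 2), transverse axis horizontal; a² = 9, b² = 40.
a = 3. Vertices at (h ± a, k).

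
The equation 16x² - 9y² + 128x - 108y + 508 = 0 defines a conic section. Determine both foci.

Group the x- and y-terms: 16(x² + 8x) -9(y² + 12y) = -508
16(x + 4)² -9(y + 6)² = -508 + 256 - 324 = -576
Divide by -576: (y + 6)²/64 - (x + 4)²/36 = 1
Hyperbola, center (-4, -6), transverse axis vertical; a² = 64, b² = 36.
c² = a² + b² = 64 + 36 = 100, so c = 10.
Foci lie on the vertical axis through the center: (h, k ± c).

(-4, -16) and (-4, 4)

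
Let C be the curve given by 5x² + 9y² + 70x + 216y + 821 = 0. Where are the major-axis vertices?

(-19, -12) and (5, -12)

Rearranging, 5(x² + 14x) + 9(y² + 24y) = -821.
Complete the square: 5(x + 7)² + 9(y + 12)² = -821 + 245 + 1296 = 720
Dividing both sides by 720: (x + 7)²/144 + (y + 12)²/80 = 1
Ellipse, center (-7, -12), major axis horizontal; a² = 144, b² = 80.
a = 12. Vertices at (h ± a, k).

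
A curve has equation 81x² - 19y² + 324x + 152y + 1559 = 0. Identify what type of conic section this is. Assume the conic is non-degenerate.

No xy term. Coefficients of x² and y² are A = 81, C = -19.
A and C have opposite signs ⇒ hyperbola.

hyperbola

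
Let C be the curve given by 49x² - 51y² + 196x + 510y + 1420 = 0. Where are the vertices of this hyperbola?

Collect terms: 49(x² + 4x) -51(y² - 10y) = -1420
Complete the square in x and y: 49(x + 2)² -51(y - 5)² = -1420 + 196 - 1275 = -2499
Divide by -2499: (y - 5)²/49 - (x + 2)²/51 = 1
Hyperbola, center (-2, 5), transverse axis vertical; a² = 49, b² = 51.
a = 7. Vertices at (h, k ± a).

(-2, -2) and (-2, 12)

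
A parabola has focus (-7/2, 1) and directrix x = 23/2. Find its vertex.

The vertex is the midpoint between the focus and the directrix along the axis of symmetry.
Axis is horizontal (directrix is vertical). Vertex x-coordinate = (-7/2 + 23/2)/2 = 4; y-coordinate = 1.

(4, 1)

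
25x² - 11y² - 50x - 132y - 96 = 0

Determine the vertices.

Collect terms: 25(x² - 2x) -11(y² + 12y) = 96
25(x - 1)² -11(y + 6)² = 96 + 25 - 396 = -275
Dividing both sides by -275: (y + 6)²/25 - (x - 1)²/11 = 1
Hyperbola, center (1, -6), transverse axis vertical; a² = 25, b² = 11.
a = 5. Vertices at (h, k ± a).

(1, -11) and (1, -1)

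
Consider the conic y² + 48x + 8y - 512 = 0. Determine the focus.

Only y is squared. Complete the square in y: (y + 4)² = -48(x - 11).
Vertex (11, -4); 4p = -48 so p = -12. Opens left.
Focus is p units from the vertex along the axis: (h + p, k).

(-1, -4)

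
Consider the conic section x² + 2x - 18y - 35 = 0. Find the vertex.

(-1, -2)

Only x is squared. Complete the square in x: (x + 1)² = 18(y + 2).
Vertex (-1, -2); 4p = 18 so p = 9/2. Opens up.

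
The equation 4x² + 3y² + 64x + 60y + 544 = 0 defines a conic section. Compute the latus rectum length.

3

Collect terms: 4(x² + 16x) + 3(y² + 20y) = -544
4(x + 8)² + 3(y + 10)² = -544 + 256 + 300 = 12
Divide through by 12 to get (x + 8)²/3 + (y + 10)²/4 = 1.
Ellipse, center (-8, -10), major axis vertical; a² = 4, b² = 3.
Latus rectum length = 2b²/a = 2·3/2 = 3.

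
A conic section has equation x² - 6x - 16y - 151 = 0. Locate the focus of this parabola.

(3, -6)

Only x is squared. Complete the square in x: (x - 3)² = 16(y + 10).
Vertex (3, -10); 4p = 16 so p = 4. Opens up.
Focus is p units from the vertex along the axis: (h, k + p).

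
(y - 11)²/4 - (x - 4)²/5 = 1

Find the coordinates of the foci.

(4, 8) and (4, 14)

Center (4, 11). The positive term is the y-term, so the transverse axis is vertical; a² = 4, b² = 5.
c² = a² + b² = 4 + 5 = 9, so c = 3.
Foci lie on the vertical axis through the center: (h, k ± c).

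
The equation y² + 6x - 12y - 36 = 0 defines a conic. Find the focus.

(21/2, 6)

Only y is squared. Complete the square in y: (y - 6)² = -6(x - 12).
Vertex (12, 6); 4p = -6 so p = -3/2. Opens left.
Focus is p units from the vertex along the axis: (h + p, k).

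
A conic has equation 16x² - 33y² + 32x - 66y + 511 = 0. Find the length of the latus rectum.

Group the x- and y-terms: 16(x² + 2x) -33(y² + 2y) = -511
Complete the square: 16(x + 1)² -33(y + 1)² = -511 + 16 - 33 = -528
Dividing both sides by -528: (y + 1)²/16 - (x + 1)²/33 = 1
Hyperbola, center (-1, -1), transverse axis vertical; a² = 16, b² = 33.
Latus rectum length = 2b²/a = 2·33/4 = 33/2.

33/2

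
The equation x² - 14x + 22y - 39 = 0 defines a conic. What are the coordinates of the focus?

Only x is squared. Complete the square in x: (x - 7)² = -22(y - 4).
Vertex (7, 4); 4p = -22 so p = -11/2. Opens down.
Focus is p units from the vertex along the axis: (h, k + p).

(7, -3/2)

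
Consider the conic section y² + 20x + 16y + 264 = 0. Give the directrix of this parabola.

Only y is squared. Complete the square in y: (y + 8)² = -20(x + 10).
Vertex (-10, -8); 4p = -20 so p = -5. Opens left.
Directrix is the vertical line x = h − p = -10 − (-5) = -5.

x = -5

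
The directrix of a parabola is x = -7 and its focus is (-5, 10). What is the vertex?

(-6, 10)

The vertex is the midpoint between the focus and the directrix along the axis of symmetry.
Axis is horizontal (directrix is vertical). Vertex x-coordinate = (-5 + (-7))/2 = -6; y-coordinate = 10.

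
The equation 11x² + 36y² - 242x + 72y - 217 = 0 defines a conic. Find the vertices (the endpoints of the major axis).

(-1, -1) and (23, -1)

Rearranging, 11(x² - 22x) + 36(y² + 2y) = 217.
Completing the square gives 11(x - 11)² + 36(y + 1)² = 217 + 1331 + 36 = 1584.
Divide through by 1584 to get (x - 11)²/144 + (y + 1)²/44 = 1.
Ellipse, center (11, -1), major axis horizontal; a² = 144, b² = 44.
a = 12. Vertices at (h ± a, k).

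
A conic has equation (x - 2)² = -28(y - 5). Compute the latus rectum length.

Vertex (2, 5); 4p = -28 so p = -7. Opens down.
Latus rectum length = |4p| = 28.

28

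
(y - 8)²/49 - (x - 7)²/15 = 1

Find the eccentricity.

Center (7, 8). The positive term is the y-term, so the transverse axis is vertical; a² = 49, b² = 15.
c² = a² + b² = 64, so c = 8.
e = c/a = 8/7.

e = 8/7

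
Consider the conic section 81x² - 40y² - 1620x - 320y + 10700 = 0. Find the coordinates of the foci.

Group: 81(x² - 20x) -40(y² + 8y) = -10700
Completing the square gives 81(x - 10)² -40(y + 4)² = -10700 + 8100 - 640 = -3240.
Divide through by -3240 to get (y + 4)²/81 - (x - 10)²/40 = 1.
Hyperbola, center (10, -4), transverse axis vertical; a² = 81, b² = 40.
c² = a² + b² = 81 + 40 = 121, so c = 11.
Foci lie on the vertical axis through the center: (h, k ± c).

(10, -15) and (10, 7)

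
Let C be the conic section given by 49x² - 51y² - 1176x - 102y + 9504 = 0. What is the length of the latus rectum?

Group: 49(x² - 24x) -51(y² + 2y) = -9504
49(x - 12)² -51(y + 1)² = -9504 + 7056 - 51 = -2499
Dividing both sides by -2499: (y + 1)²/49 - (x - 12)²/51 = 1
Hyperbola, center (12, -1), transverse axis vertical; a² = 49, b² = 51.
Latus rectum length = 2b²/a = 2·51/7 = 102/7.

102/7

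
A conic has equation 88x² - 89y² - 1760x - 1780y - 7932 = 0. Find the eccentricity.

e = √15753/89

Collect terms: 88(x² - 20x) -89(y² + 20y) = 7932
Completing the square gives 88(x - 10)² -89(y + 10)² = 7932 + 8800 - 8900 = 7832.
Dividing both sides by 7832: (x - 10)²/89 - (y + 10)²/88 = 1
Hyperbola, center (10, -10), transverse axis horizontal; a² = 89, b² = 88.
c² = a² + b² = 177, so c = √177.
e = c/a = √177/√89 = √15753/89.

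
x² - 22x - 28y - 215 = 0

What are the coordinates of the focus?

Only x is squared. Complete the square in x: (x - 11)² = 28(y + 12).
Vertex (11, -12); 4p = 28 so p = 7. Opens up.
Focus is p units from the vertex along the axis: (h, k + p).

(11, -5)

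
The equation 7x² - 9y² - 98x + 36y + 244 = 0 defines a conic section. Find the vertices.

Collect terms: 7(x² - 14x) -9(y² - 4y) = -244
Complete the square: 7(x - 7)² -9(y - 2)² = -244 + 343 - 36 = 63
Divide by 63: (x - 7)²/9 - (y - 2)²/7 = 1
Hyperbola, center (7, 2), transverse axis horizontal; a² = 9, b² = 7.
a = 3. Vertices at (h ± a, k).

(4, 2) and (10, 2)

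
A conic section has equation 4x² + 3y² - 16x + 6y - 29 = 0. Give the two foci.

(2, -3) and (2, 1)

Collect terms: 4(x² - 4x) + 3(y² + 2y) = 29
Completing the square gives 4(x - 2)² + 3(y + 1)² = 29 + 16 + 3 = 48.
Divide through by 48 to get (x - 2)²/12 + (y + 1)²/16 = 1.
Ellipse, center (2, -1), major axis vertical; a² = 16, b² = 12.
c² = a² - b² = 16 - 12 = 4, so c = 2.
Foci lie on the vertical axis through the center: (h, k ± c).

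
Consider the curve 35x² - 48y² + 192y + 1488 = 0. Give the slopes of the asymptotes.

Collect terms: 35x² -48(y² - 4y) = -1488
35x² -48(y - 2)² = -1488 + 0 - 192 = -1680
Divide by -1680: (y - 2)²/35 - x²/48 = 1
Hyperbola, center (0, 2), transverse axis vertical; a² = 35, b² = 48.
For a vertical hyperbola the asymptotes have slope ±a/b.
Here that is ±√35/4√3 = ±√105/12.

√105/12 and -√105/12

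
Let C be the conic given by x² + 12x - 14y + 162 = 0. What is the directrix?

y = 11/2

Only x is squared. Complete the square in x: (x + 6)² = 14(y - 9).
Vertex (-6, 9); 4p = 14 so p = 7/2. Opens up.
Directrix is the horizontal line y = k − p = 9 − (7/2) = 11/2.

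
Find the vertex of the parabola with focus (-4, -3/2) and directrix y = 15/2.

(-4, 3)

The vertex is the midpoint between the focus and the directrix along the axis of symmetry.
Axis is vertical (directrix is horizontal). Vertex y-coordinate = (-3/2 + 15/2)/2 = 3; x-coordinate = -4.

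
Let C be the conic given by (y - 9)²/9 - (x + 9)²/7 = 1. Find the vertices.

(-9, 6) and (-9, 12)

Center (-9, 9). The positive term is the y-term, so the transverse axis is vertical; a² = 9, b² = 7.
a = 3. Vertices at (h, k ± a).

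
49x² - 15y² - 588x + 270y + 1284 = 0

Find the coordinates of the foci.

Collect terms: 49(x² - 12x) -15(y² - 18y) = -1284
Complete the square in x and y: 49(x - 6)² -15(y - 9)² = -1284 + 1764 - 1215 = -735
Divide through by -735 to get (y - 9)²/49 - (x - 6)²/15 = 1.
Hyperbola, center (6, 9), transverse axis vertical; a² = 49, b² = 15.
c² = a² + b² = 49 + 15 = 64, so c = 8.
Foci lie on the vertical axis through the center: (h, k ± c).

(6, 1) and (6, 17)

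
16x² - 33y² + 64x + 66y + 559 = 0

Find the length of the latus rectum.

33/2

Group: 16(x² + 4x) -33(y² - 2y) = -559
16(x + 2)² -33(y - 1)² = -559 + 64 - 33 = -528
Dividing both sides by -528: (y - 1)²/16 - (x + 2)²/33 = 1
Hyperbola, center (-2, 1), transverse axis vertical; a² = 16, b² = 33.
Latus rectum length = 2b²/a = 2·33/4 = 33/2.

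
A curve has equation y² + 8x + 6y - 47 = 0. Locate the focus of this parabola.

Only y is squared. Complete the square in y: (y + 3)² = -8(x - 7).
Vertex (7, -3); 4p = -8 so p = -2. Opens left.
Focus is p units from the vertex along the axis: (h + p, k).

(5, -3)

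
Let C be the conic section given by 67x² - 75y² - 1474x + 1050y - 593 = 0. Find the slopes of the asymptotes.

√201/15 and -√201/15

Group the x- and y-terms: 67(x² - 22x) -75(y² - 14y) = 593
Completing the square gives 67(x - 11)² -75(y - 7)² = 593 + 8107 - 3675 = 5025.
Dividing both sides by 5025: (x - 11)²/75 - (y - 7)²/67 = 1
Hyperbola, center (11, 7), transverse axis horizontal; a² = 75, b² = 67.
For a horizontal hyperbola the asymptotes have slope ±b/a.
Here that is ±√67/5√3 = ±√201/15.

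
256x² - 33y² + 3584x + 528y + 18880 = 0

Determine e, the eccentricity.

e = 17/16

Rearranging, 256(x² + 14x) -33(y² - 16y) = -18880.
Complete the square in x and y: 256(x + 7)² -33(y - 8)² = -18880 + 12544 - 2112 = -8448
Divide by -8448: (y - 8)²/256 - (x + 7)²/33 = 1
Hyperbola, center (-7, 8), transverse axis vertical; a² = 256, b² = 33.
c² = a² + b² = 289, so c = 17.
e = c/a = 17/16.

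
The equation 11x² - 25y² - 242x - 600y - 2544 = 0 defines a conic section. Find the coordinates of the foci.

(5, -12) and (17, -12)

Collect terms: 11(x² - 22x) -25(y² + 24y) = 2544
Completing the square gives 11(x - 11)² -25(y + 12)² = 2544 + 1331 - 3600 = 275.
Dividing both sides by 275: (x - 11)²/25 - (y + 12)²/11 = 1
Hyperbola, center (11, -12), transverse axis horizontal; a² = 25, b² = 11.
c² = a² + b² = 25 + 11 = 36, so c = 6.
Foci lie on the horizontal axis through the center: (h ± c, k).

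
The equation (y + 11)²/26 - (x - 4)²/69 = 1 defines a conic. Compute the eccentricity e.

Center (4, -11). The positive term is the y-term, so the transverse axis is vertical; a² = 26, b² = 69.
c² = a² + b² = 95, so c = √95.
e = c/a = √95/√26 = √2470/26.

e = √2470/26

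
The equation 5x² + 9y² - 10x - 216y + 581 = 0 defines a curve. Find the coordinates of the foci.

Group the x- and y-terms: 5(x² - 2x) + 9(y² - 24y) = -581
Completing the square gives 5(x - 1)² + 9(y - 12)² = -581 + 5 + 1296 = 720.
Divide by 720: (x - 1)²/144 + (y - 12)²/80 = 1
Ellipse, center (1, 12), major axis horizontal; a² = 144, b² = 80.
c² = a² - b² = 144 - 80 = 64, so c = 8.
Foci lie on the horizontal axis through the center: (h ± c, k).

(-7, 12) and (9, 12)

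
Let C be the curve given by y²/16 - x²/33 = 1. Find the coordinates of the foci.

Center (0, 0). The positive term is the y-term, so the transverse axis is vertical; a² = 16, b² = 33.
c² = a² + b² = 16 + 33 = 49, so c = 7.
Foci lie on the vertical axis through the center: (h, k ± c).

(0, -7) and (0, 7)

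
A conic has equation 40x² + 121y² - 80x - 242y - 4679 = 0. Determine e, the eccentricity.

Rearranging, 40(x² - 2x) + 121(y² - 2y) = 4679.
Complete the square in x and y: 40(x - 1)² + 121(y - 1)² = 4679 + 40 + 121 = 4840
Divide by 4840: (x - 1)²/121 + (y - 1)²/40 = 1
Ellipse, center (1, 1), major axis horizontal; a² = 121, b² = 40.
c² = a² - b² = 81, so c = 9.
e = c/a = 9/11.

e = 9/11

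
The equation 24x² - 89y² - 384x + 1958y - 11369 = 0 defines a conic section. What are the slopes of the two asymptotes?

2√534/89 and -2√534/89

Group: 24(x² - 16x) -89(y² - 22y) = 11369
Complete the square in x and y: 24(x - 8)² -89(y - 11)² = 11369 + 1536 - 10769 = 2136
Divide by 2136: (x - 8)²/89 - (y - 11)²/24 = 1
Hyperbola, center (8, 11), transverse axis horizontal; a² = 89, b² = 24.
For a horizontal hyperbola the asymptotes have slope ±b/a.
Here that is ±2√6/√89 = ±2√534/89.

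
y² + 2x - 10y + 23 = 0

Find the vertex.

Only y is squared. Complete the square in y: (y - 5)² = -2(x - 1).
Vertex (1, 5); 4p = -2 so p = -1/2. Opens left.

(1, 5)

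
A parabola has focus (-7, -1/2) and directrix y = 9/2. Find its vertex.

(-7, 2)

The vertex is the midpoint between the focus and the directrix along the axis of symmetry.
Axis is vertical (directrix is horizontal). Vertex y-coordinate = (-1/2 + 9/2)/2 = 2; x-coordinate = -7.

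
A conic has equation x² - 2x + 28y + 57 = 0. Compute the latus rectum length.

28

Only x is squared. Complete the square in x: (x - 1)² = -28(y + 2).
Vertex (1, -2); 4p = -28 so p = -7. Opens down.
Latus rectum length = |4p| = 28.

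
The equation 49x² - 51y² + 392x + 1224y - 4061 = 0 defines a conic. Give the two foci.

49(x² + 8x) -51(y² - 24y) = 4061
49(x + 4)² -51(y - 12)² = 4061 + 784 - 7344 = -2499
Dividing both sides by -2499: (y - 12)²/49 - (x + 4)²/51 = 1
Hyperbola, center (-4, 12), transverse axis vertical; a² = 49, b² = 51.
c² = a² + b² = 49 + 51 = 100, so c = 10.
Foci lie on the vertical axis through the center: (h, k ± c).

(-4, 2) and (-4, 22)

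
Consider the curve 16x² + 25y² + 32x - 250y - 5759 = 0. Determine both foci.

16(x² + 2x) + 25(y² - 10y) = 5759
16(x + 1)² + 25(y - 5)² = 5759 + 16 + 625 = 6400
Divide through by 6400 to get (x + 1)²/400 + (y - 5)²/256 = 1.
Ellipse, center (-1, 5), major axis horizontal; a² = 400, b² = 256.
c² = a² - b² = 400 - 256 = 144, so c = 12.
Foci lie on the horizontal axis through the center: (h ± c, k).

(-13, 5) and (11, 5)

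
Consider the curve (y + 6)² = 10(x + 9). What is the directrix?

Vertex (-9, -6); 4p = 10 so p = 5/2. Opens right.
Directrix is the vertical line x = h − p = -9 − (5/2) = -23/2.

x = -23/2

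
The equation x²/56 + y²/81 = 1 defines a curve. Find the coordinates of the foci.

(0, -5) and (0, 5)

Center (0, 0). The larger denominator 81 sits under the y-term, so the major axis is vertical; a² = 81, b² = 56.
c² = a² - b² = 81 - 56 = 25, so c = 5.
Foci lie on the vertical axis through the center: (h, k ± c).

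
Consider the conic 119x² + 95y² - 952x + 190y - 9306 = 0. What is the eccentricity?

e = 2√714/119

Collect terms: 119(x² - 8x) + 95(y² + 2y) = 9306
119(x - 4)² + 95(y + 1)² = 9306 + 1904 + 95 = 11305
Dividing both sides by 11305: (x - 4)²/95 + (y + 1)²/119 = 1
Ellipse, center (4, -1), major axis vertical; a² = 119, b² = 95.
c² = a² - b² = 24, so c = 2√6.
e = c/a = 2√6/√119 = 2√714/119.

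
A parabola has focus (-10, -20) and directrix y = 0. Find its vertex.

(-10, -10)

The vertex is the midpoint between the focus and the directrix along the axis of symmetry.
Axis is vertical (directrix is horizontal). Vertex y-coordinate = (-20 + 0)/2 = -10; x-coordinate = -10.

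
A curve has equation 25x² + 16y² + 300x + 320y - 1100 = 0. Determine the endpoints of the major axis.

Group: 25(x² + 12x) + 16(y² + 20y) = 1100
Completing the square gives 25(x + 6)² + 16(y + 10)² = 1100 + 900 + 1600 = 3600.
Dividing both sides by 3600: (x + 6)²/144 + (y + 10)²/225 = 1
Ellipse, center (-6, -10), major axis vertical; a² = 225, b² = 144.
a = 15. Vertices at (h, k ± a).

(-6, -25) and (-6, 5)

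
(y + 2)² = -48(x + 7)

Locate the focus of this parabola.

(-19, -2)

Vertex (-7, -2); 4p = -48 so p = -12. Opens left.
Focus is p units from the vertex along the axis: (h + p, k).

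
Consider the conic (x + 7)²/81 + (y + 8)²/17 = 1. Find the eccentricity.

e = 8/9

Center (-7, -8). The larger denominator 81 sits under the x-term, so the major axis is horizontal; a² = 81, b² = 17.
c² = a² - b² = 64, so c = 8.
e = c/a = 8/9.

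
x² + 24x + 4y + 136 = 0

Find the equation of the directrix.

y = 3

Only x is squared. Complete the square in x: (x + 12)² = -4(y - 2).
Vertex (-12, 2); 4p = -4 so p = -1. Opens down.
Directrix is the horizontal line y = k − p = 2 − (-1) = 3.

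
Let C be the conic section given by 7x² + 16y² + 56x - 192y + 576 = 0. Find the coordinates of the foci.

Group: 7(x² + 8x) + 16(y² - 12y) = -576
7(x + 4)² + 16(y - 6)² = -576 + 112 + 576 = 112
Dividing both sides by 112: (x + 4)²/16 + (y - 6)²/7 = 1
Ellipse, center (-4, 6), major axis horizontal; a² = 16, b² = 7.
c² = a² - b² = 16 - 7 = 9, so c = 3.
Foci lie on the horizontal axis through the center: (h ± c, k).

(-7, 6) and (-1, 6)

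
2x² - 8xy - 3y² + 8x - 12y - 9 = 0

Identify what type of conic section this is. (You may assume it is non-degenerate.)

hyperbola

A = 2, B = -8, C = -3.
Discriminant B² − 4AC = (-8)² − 4·2·(-3) = 88.
B² − 4AC > 0 ⇒ hyperbola.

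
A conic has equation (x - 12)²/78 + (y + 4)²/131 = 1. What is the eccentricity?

Center (12, -4). The larger denominator 131 sits under the y-term, so the major axis is vertical; a² = 131, b² = 78.
c² = a² - b² = 53, so c = √53.
e = c/a = √53/√131 = √6943/131.

e = √6943/131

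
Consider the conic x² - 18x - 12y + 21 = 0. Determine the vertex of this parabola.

Only x is squared. Complete the square in x: (x - 9)² = 12(y + 5).
Vertex (9, -5); 4p = 12 so p = 3. Opens up.

(9, -5)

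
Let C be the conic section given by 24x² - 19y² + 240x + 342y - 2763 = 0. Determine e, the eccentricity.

Rearranging, 24(x² + 10x) -19(y² - 18y) = 2763.
24(x + 5)² -19(y - 9)² = 2763 + 600 - 1539 = 1824
Divide through by 1824 to get (x + 5)²/76 - (y - 9)²/96 = 1.
Hyperbola, center (-5, 9), transverse axis horizontal; a² = 76, b² = 96.
c² = a² + b² = 172, so c = 2√43.
e = c/a = 2√43/2√19 = √817/19.

e = √817/19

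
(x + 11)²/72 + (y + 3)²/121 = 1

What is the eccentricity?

Center (-11, -3). The larger denominator 121 sits under the y-term, so the major axis is vertical; a² = 121, b² = 72.
c² = a² - b² = 49, so c = 7.
e = c/a = 7/11.

e = 7/11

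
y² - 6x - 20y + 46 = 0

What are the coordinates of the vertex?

(-9, 10)

Only y is squared. Complete the square in y: (y - 10)² = 6(x + 9).
Vertex (-9, 10); 4p = 6 so p = 3/2. Opens right.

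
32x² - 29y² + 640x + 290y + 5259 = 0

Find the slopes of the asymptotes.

4√58/29 and -4√58/29

32(x² + 20x) -29(y² - 10y) = -5259
Complete the square: 32(x + 10)² -29(y - 5)² = -5259 + 3200 - 725 = -2784
Divide by -2784: (y - 5)²/96 - (x + 10)²/87 = 1
Hyperbola, center (-10, 5), transverse axis vertical; a² = 96, b² = 87.
For a vertical hyperbola the asymptotes have slope ±a/b.
Here that is ±4√6/√87 = ±4√58/29.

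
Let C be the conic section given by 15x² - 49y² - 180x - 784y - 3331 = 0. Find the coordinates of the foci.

(-2, -8) and (14, -8)

Group: 15(x² - 12x) -49(y² + 16y) = 3331
Completing the square gives 15(x - 6)² -49(y + 8)² = 3331 + 540 - 3136 = 735.
Dividing both sides by 735: (x - 6)²/49 - (y + 8)²/15 = 1
Hyperbola, center (6, -8), transverse axis horizontal; a² = 49, b² = 15.
c² = a² + b² = 49 + 15 = 64, so c = 8.
Foci lie on the horizontal axis through the center: (h ± c, k).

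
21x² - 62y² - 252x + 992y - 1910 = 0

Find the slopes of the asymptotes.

√1302/62 and -√1302/62

Group the x- and y-terms: 21(x² - 12x) -62(y² - 16y) = 1910
Complete the square: 21(x - 6)² -62(y - 8)² = 1910 + 756 - 3968 = -1302
Divide through by -1302 to get (y - 8)²/21 - (x - 6)²/62 = 1.
Hyperbola, center (6, 8), transverse axis vertical; a² = 21, b² = 62.
For a vertical hyperbola the asymptotes have slope ±a/b.
Here that is ±√21/√62 = ±√1302/62.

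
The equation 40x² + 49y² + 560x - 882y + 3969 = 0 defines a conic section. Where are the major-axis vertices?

(-14, 9) and (0, 9)

40(x² + 14x) + 49(y² - 18y) = -3969
Complete the square in x and y: 40(x + 7)² + 49(y - 9)² = -3969 + 1960 + 3969 = 1960
Divide by 1960: (x + 7)²/49 + (y - 9)²/40 = 1
Ellipse, center (-7, 9), major axis horizontal; a² = 49, b² = 40.
a = 7. Vertices at (h ± a, k).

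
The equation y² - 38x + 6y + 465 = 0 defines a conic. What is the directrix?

Only y is squared. Complete the square in y: (y + 3)² = 38(x - 12).
Vertex (12, -3); 4p = 38 so p = 19/2. Opens right.
Directrix is the vertical line x = h − p = 12 − (19/2) = 5/2.

x = 5/2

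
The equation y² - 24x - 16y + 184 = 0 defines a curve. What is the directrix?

x = -1

Only y is squared. Complete the square in y: (y - 8)² = 24(x - 5).
Vertex (5, 8); 4p = 24 so p = 6. Opens right.
Directrix is the vertical line x = h − p = 5 − (6) = -1.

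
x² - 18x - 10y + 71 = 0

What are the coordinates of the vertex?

Only x is squared. Complete the square in x: (x - 9)² = 10(y + 1).
Vertex (9, -1); 4p = 10 so p = 5/2. Opens up.

(9, -1)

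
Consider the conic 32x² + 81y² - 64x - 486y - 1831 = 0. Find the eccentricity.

e = 7/9

32(x² - 2x) + 81(y² - 6y) = 1831
Complete the square: 32(x - 1)² + 81(y - 3)² = 1831 + 32 + 729 = 2592
Dividing both sides by 2592: (x - 1)²/81 + (y - 3)²/32 = 1
Ellipse, center (1, 3), major axis horizontal; a² = 81, b² = 32.
c² = a² - b² = 49, so c = 7.
e = c/a = 7/9.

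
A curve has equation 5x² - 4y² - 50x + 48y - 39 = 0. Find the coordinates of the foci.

Rearranging, 5(x² - 10x) -4(y² - 12y) = 39.
5(x - 5)² -4(y - 6)² = 39 + 125 - 144 = 20
Dividing both sides by 20: (x - 5)²/4 - (y - 6)²/5 = 1
Hyperbola, center (5, 6), transverse axis horizontal; a² = 4, b² = 5.
c² = a² + b² = 4 + 5 = 9, so c = 3.
Foci lie on the horizontal axis through the center: (h ± c, k).

(2, 6) and (8, 6)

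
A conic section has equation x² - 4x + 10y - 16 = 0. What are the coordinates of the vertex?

Only x is squared. Complete the square in x: (x - 2)² = -10(y - 2).
Vertex (2, 2); 4p = -10 so p = -5/2. Opens down.

(2, 2)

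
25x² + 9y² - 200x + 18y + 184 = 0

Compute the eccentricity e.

Group: 25(x² - 8x) + 9(y² + 2y) = -184
Complete the square in x and y: 25(x - 4)² + 9(y + 1)² = -184 + 400 + 9 = 225
Divide by 225: (x - 4)²/9 + (y + 1)²/25 = 1
Ellipse, center (4, -1), major axis vertical; a² = 25, b² = 9.
c² = a² - b² = 16, so c = 4.
e = c/a = 4/5.

e = 4/5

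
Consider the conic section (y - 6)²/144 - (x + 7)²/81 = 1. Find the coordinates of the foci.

(-7, -9) and (-7, 21)

Center (-7, 6). The positive term is the y-term, so the transverse axis is vertical; a² = 144, b² = 81.
c² = a² + b² = 144 + 81 = 225, so c = 15.
Foci lie on the vertical axis through the center: (h, k ± c).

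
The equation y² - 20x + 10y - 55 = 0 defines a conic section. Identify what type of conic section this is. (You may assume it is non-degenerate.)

No xy term. Coefficients of x² and y² are A = 0, C = 1.
Exactly one squared variable ⇒ parabola.

parabola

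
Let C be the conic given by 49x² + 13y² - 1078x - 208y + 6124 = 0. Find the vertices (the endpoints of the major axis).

(11, 1) and (11, 15)

Rearranging, 49(x² - 22x) + 13(y² - 16y) = -6124.
Complete the square: 49(x - 11)² + 13(y - 8)² = -6124 + 5929 + 832 = 637
Dividing both sides by 637: (x - 11)²/13 + (y - 8)²/49 = 1
Ellipse, center (11, 8), major axis vertical; a² = 49, b² = 13.
a = 7. Vertices at (h, k ± a).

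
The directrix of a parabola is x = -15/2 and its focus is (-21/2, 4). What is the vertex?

The vertex is the midpoint between the focus and the directrix along the axis of symmetry.
Axis is horizontal (directrix is vertical). Vertex x-coordinate = (-21/2 + (-15/2))/2 = -9; y-coordinate = 4.

(-9, 4)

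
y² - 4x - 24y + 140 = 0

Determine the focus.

(0, 12)

Only y is squared. Complete the square in y: (y - 12)² = 4(x + 1).
Vertex (-1, 12); 4p = 4 so p = 1. Opens right.
Focus is p units from the vertex along the axis: (h + p, k).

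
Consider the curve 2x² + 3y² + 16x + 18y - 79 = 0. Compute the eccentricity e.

e = √3/3

Group the x- and y-terms: 2(x² + 8x) + 3(y² + 6y) = 79
Complete the square: 2(x + 4)² + 3(y + 3)² = 79 + 32 + 27 = 138
Dividing both sides by 138: (x + 4)²/69 + (y + 3)²/46 = 1
Ellipse, center (-4, -3), major axis horizontal; a² = 69, b² = 46.
c² = a² - b² = 23, so c = √23.
e = c/a = √23/√69 = √3/3.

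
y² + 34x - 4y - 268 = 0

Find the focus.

Only y is squared. Complete the square in y: (y - 2)² = -34(x - 8).
Vertex (8, 2); 4p = -34 so p = -17/2. Opens left.
Focus is p units from the vertex along the axis: (h + p, k).

(-1/2, 2)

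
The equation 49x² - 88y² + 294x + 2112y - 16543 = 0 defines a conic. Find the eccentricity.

e = √3014/44

Group the x- and y-terms: 49(x² + 6x) -88(y² - 24y) = 16543
Complete the square in x and y: 49(x + 3)² -88(y - 12)² = 16543 + 441 - 12672 = 4312
Divide through by 4312 to get (x + 3)²/88 - (y - 12)²/49 = 1.
Hyperbola, center (-3, 12), transverse axis horizontal; a² = 88, b² = 49.
c² = a² + b² = 137, so c = √137.
e = c/a = √137/2√22 = √3014/44.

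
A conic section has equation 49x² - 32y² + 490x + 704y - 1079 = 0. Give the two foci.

(-5, 2) and (-5, 20)

Collect terms: 49(x² + 10x) -32(y² - 22y) = 1079
Complete the square: 49(x + 5)² -32(y - 11)² = 1079 + 1225 - 3872 = -1568
Divide through by -1568 to get (y - 11)²/49 - (x + 5)²/32 = 1.
Hyperbola, center (-5, 11), transverse axis vertical; a² = 49, b² = 32.
c² = a² + b² = 49 + 32 = 81, so c = 9.
Foci lie on the vertical axis through the center: (h, k ± c).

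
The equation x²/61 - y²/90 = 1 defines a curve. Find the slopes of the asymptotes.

Center (0, 0). The positive term is the x-term, so the transverse axis is horizontal; a² = 61, b² = 90.
For a horizontal hyperbola the asymptotes have slope ±b/a.
Here that is ±3√10/√61 = ±3√610/61.

3√610/61 and -3√610/61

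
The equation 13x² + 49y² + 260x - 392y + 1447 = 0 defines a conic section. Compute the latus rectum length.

Group: 13(x² + 20x) + 49(y² - 8y) = -1447
Completing the square gives 13(x + 10)² + 49(y - 4)² = -1447 + 1300 + 784 = 637.
Divide by 637: (x + 10)²/49 + (y - 4)²/13 = 1
Ellipse, center (-10, 4), major axis horizontal; a² = 49, b² = 13.
Latus rectum length = 2b²/a = 2·13/7 = 26/7.

26/7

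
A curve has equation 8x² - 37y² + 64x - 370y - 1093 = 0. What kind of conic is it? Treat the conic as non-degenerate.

No xy term. Coefficients of x² and y² are A = 8, C = -37.
A and C have opposite signs ⇒ hyperbola.

hyperbola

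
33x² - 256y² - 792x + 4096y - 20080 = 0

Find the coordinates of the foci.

Collect terms: 33(x² - 24x) -256(y² - 16y) = 20080
33(x - 12)² -256(y - 8)² = 20080 + 4752 - 16384 = 8448
Divide by 8448: (x - 12)²/256 - (y - 8)²/33 = 1
Hyperbola, center (12, 8), transverse axis horizontal; a² = 256, b² = 33.
c² = a² + b² = 256 + 33 = 289, so c = 17.
Foci lie on the horizontal axis through the center: (h ± c, k).

(-5, 8) and (29, 8)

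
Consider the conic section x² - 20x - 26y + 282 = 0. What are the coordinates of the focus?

Only x is squared. Complete the square in x: (x - 10)² = 26(y - 7).
Vertex (10, 7); 4p = 26 so p = 13/2. Opens up.
Focus is p units from the vertex along the axis: (h, k + p).

(10, 27/2)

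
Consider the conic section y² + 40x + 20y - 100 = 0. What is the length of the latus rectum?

40

Only y is squared. Complete the square in y: (y + 10)² = -40(x - 5).
Vertex (5, -10); 4p = -40 so p = -10. Opens left.
Latus rectum length = |4p| = 40.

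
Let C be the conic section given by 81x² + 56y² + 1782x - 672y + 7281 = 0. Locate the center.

(-11, 6)

Group the x- and y-terms: 81(x² + 22x) + 56(y² - 12y) = -7281
Complete the square in x and y: 81(x + 11)² + 56(y - 6)² = -7281 + 9801 + 2016 = 4536
Divide by 4536: (x + 11)²/56 + (y - 6)²/81 = 1
Ellipse with center (-11, 6).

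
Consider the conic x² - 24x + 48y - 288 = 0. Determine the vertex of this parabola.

Only x is squared. Complete the square in x: (x - 12)² = -48(y - 9).
Vertex (12, 9); 4p = -48 so p = -12. Opens down.

(12, 9)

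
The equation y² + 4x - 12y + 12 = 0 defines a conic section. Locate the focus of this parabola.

(5, 6)

Only y is squared. Complete the square in y: (y - 6)² = -4(x - 6).
Vertex (6, 6); 4p = -4 so p = -1. Opens left.
Focus is p units from the vertex along the axis: (h + p, k).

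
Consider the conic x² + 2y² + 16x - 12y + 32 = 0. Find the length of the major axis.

Collect terms: (x² + 16x) + 2(y² - 6y) = -32
Complete the square in x and y: (x + 8)² + 2(y - 3)² = -32 + 64 + 18 = 50
Divide through by 50 to get (x + 8)²/50 + (y - 3)²/25 = 1.
Ellipse, center (-8, 3), major axis horizontal; a² = 50, b² = 25.
a² = 50 so a = 5√2; the major axis has length 2a = 10√2.

10√2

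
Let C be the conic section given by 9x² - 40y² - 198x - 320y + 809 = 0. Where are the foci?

(11, -11) and (11, 3)

Group the x- and y-terms: 9(x² - 22x) -40(y² + 8y) = -809
Complete the square in x and y: 9(x - 11)² -40(y + 4)² = -809 + 1089 - 640 = -360
Dividing both sides by -360: (y + 4)²/9 - (x - 11)²/40 = 1
Hyperbola, center (11, -4), transverse axis vertical; a² = 9, b² = 40.
c² = a² + b² = 9 + 40 = 49, so c = 7.
Foci lie on the vertical axis through the center: (h, k ± c).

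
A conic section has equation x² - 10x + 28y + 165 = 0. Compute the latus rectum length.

28

Only x is squared. Complete the square in x: (x - 5)² = -28(y + 5).
Vertex (5, -5); 4p = -28 so p = -7. Opens down.
Latus rectum length = |4p| = 28.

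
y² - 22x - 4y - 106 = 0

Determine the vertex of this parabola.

Only y is squared. Complete the square in y: (y - 2)² = 22(x + 5).
Vertex (-5, 2); 4p = 22 so p = 11/2. Opens right.

(-5, 2)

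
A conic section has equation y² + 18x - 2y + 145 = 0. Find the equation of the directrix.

Only y is squared. Complete the square in y: (y - 1)² = -18(x + 8).
Vertex (-8, 1); 4p = -18 so p = -9/2. Opens left.
Directrix is the vertical line x = h − p = -8 − (-9/2) = -7/2.

x = -7/2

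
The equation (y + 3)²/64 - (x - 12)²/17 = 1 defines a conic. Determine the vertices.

(12, -11) and (12, 5)

Center (12, -3). The positive term is the y-term, so the transverse axis is vertical; a² = 64, b² = 17.
a = 8. Vertices at (h, k ± a).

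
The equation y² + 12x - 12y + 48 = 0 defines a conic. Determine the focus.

Only y is squared. Complete the square in y: (y - 6)² = -12(x + 1).
Vertex (-1, 6); 4p = -12 so p = -3. Opens left.
Focus is p units from the vertex along the axis: (h + p, k).

(-4, 6)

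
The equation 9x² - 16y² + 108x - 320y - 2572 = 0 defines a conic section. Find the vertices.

Collect terms: 9(x² + 12x) -16(y² + 20y) = 2572
Completing the square gives 9(x + 6)² -16(y + 10)² = 2572 + 324 - 1600 = 1296.
Dividing both sides by 1296: (x + 6)²/144 - (y + 10)²/81 = 1
Hyperbola, center (-6, -10), transverse axis horizontal; a² = 144, b² = 81.
a = 12. Vertices at (h ± a, k).

(-18, -10) and (6, -10)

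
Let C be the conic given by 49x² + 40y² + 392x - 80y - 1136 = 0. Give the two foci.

(-4, -2) and (-4, 4)

Collect terms: 49(x² + 8x) + 40(y² - 2y) = 1136
49(x + 4)² + 40(y - 1)² = 1136 + 784 + 40 = 1960
Divide by 1960: (x + 4)²/40 + (y - 1)²/49 = 1
Ellipse, center (-4, 1), major axis vertical; a² = 49, b² = 40.
c² = a² - b² = 49 - 40 = 9, so c = 3.
Foci lie on the vertical axis through the center: (h, k ± c).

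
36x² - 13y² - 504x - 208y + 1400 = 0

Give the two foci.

Rearranging, 36(x² - 14x) -13(y² + 16y) = -1400.
36(x - 7)² -13(y + 8)² = -1400 + 1764 - 832 = -468
Divide through by -468 to get (y + 8)²/36 - (x - 7)²/13 = 1.
Hyperbola, center (7, -8), transverse axis vertical; a² = 36, b² = 13.
c² = a² + b² = 36 + 13 = 49, so c = 7.
Foci lie on the vertical axis through the center: (h, k ± c).

(7, -15) and (7, -1)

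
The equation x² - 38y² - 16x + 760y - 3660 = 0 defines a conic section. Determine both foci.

(8, 10 - √78) and (8, 10 + √78)

(x² - 16x) -38(y² - 20y) = 3660
Completing the square gives (x - 8)² -38(y - 10)² = 3660 + 64 - 3800 = -76.
Dividing both sides by -76: (y - 10)²/2 - (x - 8)²/76 = 1
Hyperbola, center (8, 10), transverse axis vertical; a² = 2, b² = 76.
c² = a² + b² = 2 + 76 = 78, so c = √78.
Foci lie on the vertical axis through the center: (h, k ± c).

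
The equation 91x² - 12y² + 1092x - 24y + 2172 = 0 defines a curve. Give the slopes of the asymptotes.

Group: 91(x² + 12x) -12(y² + 2y) = -2172
91(x + 6)² -12(y + 1)² = -2172 + 3276 - 12 = 1092
Divide by 1092: (x + 6)²/12 - (y + 1)²/91 = 1
Hyperbola, center (-6, -1), transverse axis horizontal; a² = 12, b² = 91.
For a horizontal hyperbola the asymptotes have slope ±b/a.
Here that is ±√91/2√3 = ±√273/6.

√273/6 and -√273/6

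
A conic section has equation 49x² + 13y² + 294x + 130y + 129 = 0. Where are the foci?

(-3, -11) and (-3, 1)

Rearranging, 49(x² + 6x) + 13(y² + 10y) = -129.
Complete the square: 49(x + 3)² + 13(y + 5)² = -129 + 441 + 325 = 637
Divide through by 637 to get (x + 3)²/13 + (y + 5)²/49 = 1.
Ellipse, center (-3, -5), major axis vertical; a² = 49, b² = 13.
c² = a² - b² = 49 - 13 = 36, so c = 6.
Foci lie on the vertical axis through the center: (h, k ± c).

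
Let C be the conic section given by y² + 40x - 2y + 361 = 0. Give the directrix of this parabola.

x = 1

Only y is squared. Complete the square in y: (y - 1)² = -40(x + 9).
Vertex (-9, 1); 4p = -40 so p = -10. Opens left.
Directrix is the vertical line x = h − p = -9 − (-10) = 1.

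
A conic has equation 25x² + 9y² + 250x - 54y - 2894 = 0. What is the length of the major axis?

Collect terms: 25(x² + 10x) + 9(y² - 6y) = 2894
Complete the square: 25(x + 5)² + 9(y - 3)² = 2894 + 625 + 81 = 3600
Dividing both sides by 3600: (x + 5)²/144 + (y - 3)²/400 = 1
Ellipse, center (-5, 3), major axis vertical; a² = 400, b² = 144.
a² = 400 so a = 20; the major axis has length 2a = 40.

40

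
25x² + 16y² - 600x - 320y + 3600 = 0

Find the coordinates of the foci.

Group: 25(x² - 24x) + 16(y² - 20y) = -3600
Complete the square: 25(x - 12)² + 16(y - 10)² = -3600 + 3600 + 1600 = 1600
Divide through by 1600 to get (x - 12)²/64 + (y - 10)²/100 = 1.
Ellipse, center (12, 10), major axis vertical; a² = 100, b² = 64.
c² = a² - b² = 100 - 64 = 36, so c = 6.
Foci lie on the vertical axis through the center: (h, k ± c).

(12, 4) and (12, 16)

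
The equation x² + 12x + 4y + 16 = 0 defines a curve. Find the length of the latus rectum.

Only x is squared. Complete the square in x: (x + 6)² = -4(y - 5).
Vertex (-6, 5); 4p = -4 so p = -1. Opens down.
Latus rectum length = |4p| = 4.

4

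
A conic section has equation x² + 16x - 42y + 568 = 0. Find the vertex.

(-8, 12)

Only x is squared. Complete the square in x: (x + 8)² = 42(y - 12).
Vertex (-8, 12); 4p = 42 so p = 21/2. Opens up.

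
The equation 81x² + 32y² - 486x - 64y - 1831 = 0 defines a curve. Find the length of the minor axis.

Rearranging, 81(x² - 6x) + 32(y² - 2y) = 1831.
81(x - 3)² + 32(y - 1)² = 1831 + 729 + 32 = 2592
Divide through by 2592 to get (x - 3)²/32 + (y - 1)²/81 = 1.
Ellipse, center (3, 1), major axis vertical; a² = 81, b² = 32.
b² = 32 so b = 4√2; the minor axis has length 2b = 8√2.

8√2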